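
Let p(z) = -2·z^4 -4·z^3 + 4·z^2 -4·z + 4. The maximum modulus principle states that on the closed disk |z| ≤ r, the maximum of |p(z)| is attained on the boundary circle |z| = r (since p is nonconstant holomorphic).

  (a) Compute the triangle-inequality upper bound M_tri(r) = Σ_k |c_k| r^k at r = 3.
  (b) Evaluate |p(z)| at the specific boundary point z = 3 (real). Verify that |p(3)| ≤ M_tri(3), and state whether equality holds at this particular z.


Coefficients: c_0 = 4, c_1 = -4, c_2 = 4, c_3 = -4, c_4 = -2. Radius r = 3.
Part (a). Triangle bound: M_tri(r) = Σ_k |c_k| r^k
  = |4|·3^0 + |-4|·3^1 + |4|·3^2 + |-4|·3^3 + |-2|·3^4
  = 4 + 12 + 36 + 108 + 162 = 322.
This bounds M(r) := max_{|z|=r} |p(z)| from above; equality holds iff all terms c_k z^k can be made to align in phase at a single z on |z|=r.
Part (b). At z = 3 (real, on the circle |z| = r):
  p(3) = (4)·3^0 + (-4)·3^1 + (4)·3^2 + (-4)·3^3 + (-2)·3^4 = -242.
  |p(3)| = 242.
Check: |p(3)| = 242 ≤ 322 = M_tri(3). ✓ Equality does not hold at z = 3 (the coefficients have mixed signs, so the terms do not all align in phase there).

M_tri(3) = 322; |p(3)| = 242; equality at z=3: no.


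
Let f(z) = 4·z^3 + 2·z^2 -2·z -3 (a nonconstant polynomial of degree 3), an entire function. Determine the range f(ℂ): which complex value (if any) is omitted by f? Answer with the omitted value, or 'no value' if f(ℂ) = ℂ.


Little Picard bounds the complement of f(ℂ) to at most one point.
For every w ∈ ℂ, the equation p(z) − w = 0 is a nonconstant polynomial in z and hence has at least one root by the fundamental theorem of algebra. So p is surjective onto ℂ, omitting no value.

Omitted value: no value.


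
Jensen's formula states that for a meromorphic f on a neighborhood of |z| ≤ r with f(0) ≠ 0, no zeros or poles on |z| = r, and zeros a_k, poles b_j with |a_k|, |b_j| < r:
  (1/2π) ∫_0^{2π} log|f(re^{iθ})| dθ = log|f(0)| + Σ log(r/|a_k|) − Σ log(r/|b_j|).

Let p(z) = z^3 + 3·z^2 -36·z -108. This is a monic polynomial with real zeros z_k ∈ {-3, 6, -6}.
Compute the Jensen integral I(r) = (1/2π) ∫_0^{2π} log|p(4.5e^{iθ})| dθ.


Zeros: -6, -3, 6; r = 4.5.
Inside |z| < r: -3. Outside (|z| ≥ r): -6, 6.
p(0) = -108, so log|p(0)| = log(108) = 4.6821.
Apply Jensen: I(r) = log|p(0)| + Σ_k log(r/|z_k|), summed over zeros inside |z| < r.
  log(r/|z_k|) for z_k = -3: log(4.5/3) = 0.4055
  Outside zeros (-6, 6) contribute nothing to the Jensen sum.
Sum over inside zeros: 0.4055.
I(r) = log|p(0)| + (inside sum) = 4.6821 + 0.4055 = 5.0876.
Note: since some zeros are outside |z| ≤ r, the simplified n·log(r) form does NOT apply — only the inside zeros contribute.

I(r) ≈ 5.0876.


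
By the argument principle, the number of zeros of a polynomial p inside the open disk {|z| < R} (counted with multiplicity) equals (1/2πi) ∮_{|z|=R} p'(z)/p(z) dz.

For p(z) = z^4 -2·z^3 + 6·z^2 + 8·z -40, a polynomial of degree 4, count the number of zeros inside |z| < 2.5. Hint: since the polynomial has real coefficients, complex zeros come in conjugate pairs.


The zeros of p are: 2, (1 + 3i), (1 - 3i), -2.
Their magnitudes are: 2, 3.162, 3.162, 2.
Zeros with |z| < R = 2.5: 2, -2.
Count = 2.
By the argument principle, (1/2πi) ∮_{|z|=R} p'(z)/p(z) dz equals exactly this count.

Number of zeros inside |z| < 2.5: 2.


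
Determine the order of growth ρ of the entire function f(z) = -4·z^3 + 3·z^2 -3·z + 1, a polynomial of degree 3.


|f(z)| ≤ Σ|c_k|·r^k = O(r^3) as r → ∞. Polynomial growth is O(e^{r^ε}) for every ε > 0 (since r^3/e^{r^ε} → 0), so ρ ≤ ε for all ε > 0, i.e. ρ = 0. Every nonconstant polynomial has order 0.
Therefore ρ = 0.

Order ρ = 0.


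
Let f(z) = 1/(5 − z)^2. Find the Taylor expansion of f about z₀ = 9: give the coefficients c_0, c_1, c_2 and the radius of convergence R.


Let w = z − z₀, so z = z₀ + w.
Then 5 − z = 5 − (z₀ + w) = (5 − z₀) − w = -4 − w.
f(z) = 1/(-4 − w)^2 = (1/(-4)^2) · (1 − w/(-4))^{−2}.
By the binomial series (1−u)^{−2} = Σ_{n≥0} C(n+1, 1) u^n for |u|<1, with u = w/(-4):
  c_n = C(n+1, 1) / (-4)^(n+2).
  c_0 = 1/(-4)^2 = 1/16.
  c_1 = 2/(-4)^3 = -1/32.
  c_2 = 3/(-4)^4 = 3/256.
The series is valid for |w/d| < 1, i.e. |z − z₀| < |d|.
Radius of convergence: R = |5 − z₀| = |-4| = 4 (distance from z₀ to the singularity z = 5).

c_0 = 1/16, c_1 = -1/32, c_2 = 3/256; R = 4.


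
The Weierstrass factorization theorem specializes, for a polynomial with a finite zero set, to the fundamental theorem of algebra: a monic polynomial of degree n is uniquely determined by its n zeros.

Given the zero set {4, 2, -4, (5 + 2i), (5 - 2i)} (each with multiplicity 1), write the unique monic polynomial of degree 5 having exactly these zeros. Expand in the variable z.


The polynomial is p(z) = ∏_{α ∈ S} (z − α), where S = {4, 2, -4, (5 + 2i), (5 - 2i)}.
Expanding the product yields: p(z) = z^5 -12·z^4 + 33·z^3 + 134·z^2 -784·z + 928.
Note conjugate pairs combine to real quadratics: (z − (5+2i))(z − (5−2i)) = z² − 10z + 29.
The resulting polynomial has degree 5 and real coefficients as required.

p(z) = z^5 -12·z^4 + 33·z^3 + 134·z^2 -784·z + 928.


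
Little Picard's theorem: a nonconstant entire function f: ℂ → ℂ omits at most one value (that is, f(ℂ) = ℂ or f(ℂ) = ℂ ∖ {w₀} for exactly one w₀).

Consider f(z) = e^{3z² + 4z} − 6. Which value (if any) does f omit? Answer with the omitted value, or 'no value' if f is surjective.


Little Picard bounds the complement of f(ℂ) to at most one point.
The exponent g(z) = 3z² + 4z is a nonconstant polynomial, hence surjective onto ℂ. So e^{g(z)} takes every value in {e^w : w ∈ ℂ} = ℂ ∖ {0}. Adding -6 shifts the range to ℂ ∖ {-6}. f omits exactly -6.

Omitted value: -6.


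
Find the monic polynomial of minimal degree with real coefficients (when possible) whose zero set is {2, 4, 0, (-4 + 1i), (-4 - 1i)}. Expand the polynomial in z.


The polynomial is p(z) = ∏_{α ∈ S} (z − α), where S = {2, 4, 0, (-4 + 1i), (-4 - 1i)}.
Expanding the product yields: p(z) = z^5 + 2·z^4 -23·z^3 -38·z^2 + 136·z.
Note conjugate pairs combine to real quadratics: (z − (-4+1i))(z − (-4−1i)) = z² + 8z + 17.
The resulting polynomial has degree 5 and real coefficients as required.

p(z) = z^5 + 2·z^4 -23·z^3 -38·z^2 + 136·z.


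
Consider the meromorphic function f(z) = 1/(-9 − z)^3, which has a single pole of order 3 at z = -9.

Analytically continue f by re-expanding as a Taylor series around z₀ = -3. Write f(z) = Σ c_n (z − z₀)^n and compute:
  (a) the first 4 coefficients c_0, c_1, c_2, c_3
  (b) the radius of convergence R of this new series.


Let w = z − z₀, so z = z₀ + w.
Then -9 − z = -9 − (z₀ + w) = (-9 − z₀) − w = -6 − w.
f(z) = 1/(-6 − w)^3 = (1/(-6)^3) · (1 − w/(-6))^{−3}.
By the binomial series (1−u)^{−3} = Σ_{n≥0} C(n+2, 2) u^n for |u|<1, with u = w/(-6):
  c_n = C(n+2, 2) / (-6)^(n+3).
  c_0 = 1/(-6)^3 = -1/216.
  c_1 = 3/(-6)^4 = 1/432.
  c_2 = 6/(-6)^5 = -1/1296.
  c_3 = 10/(-6)^6 = 5/23328.
The series is valid for |w/d| < 1, i.e. |z − z₀| < |d|.
Radius of convergence: R = |-9 − z₀| = |-6| = 6 (distance from z₀ to the singularity z = -9).

c_0 = -1/216, c_1 = 1/432, c_2 = -1/1296, c_3 = 5/23328; R = 6.


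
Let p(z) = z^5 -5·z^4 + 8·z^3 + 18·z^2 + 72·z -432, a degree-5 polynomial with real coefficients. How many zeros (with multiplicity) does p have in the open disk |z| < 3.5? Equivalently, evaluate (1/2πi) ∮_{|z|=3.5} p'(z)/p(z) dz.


The zeros of p are: (-2 + 2i), (-2 - 2i), (3 + 3i), (3 - 3i), 3.
Their magnitudes are: 2.828, 2.828, 4.243, 4.243, 3.
Zeros with |z| < R = 3.5: (-2 + 2i), (-2 - 2i), 3.
Count = 3.
By the argument principle, (1/2πi) ∮_{|z|=R} p'(z)/p(z) dz equals exactly this count.

Number of zeros inside |z| < 3.5: 3.


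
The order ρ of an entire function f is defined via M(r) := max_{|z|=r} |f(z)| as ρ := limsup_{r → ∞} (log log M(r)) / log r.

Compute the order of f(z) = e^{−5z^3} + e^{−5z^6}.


Each summand is entire of order 3 and 6 respectively (as in the single-exponential case). The order of a sum is at most the max of the orders, so ρ ≤ 6. For the lower bound: on |z|=r choose arg z so that -5z^6 is real positive; then |e^{-5z^6}| = e^{5r^6} while |e^{-5z^3}| ≤ e^{5r^3} = o(e^{5r^6}). So |f| ≥ e^{5r^6}(1 − o(1)) and ρ ≥ 6. Hence ρ = max(3, 6) = 6.
Therefore ρ = 6.

Order ρ = 6.


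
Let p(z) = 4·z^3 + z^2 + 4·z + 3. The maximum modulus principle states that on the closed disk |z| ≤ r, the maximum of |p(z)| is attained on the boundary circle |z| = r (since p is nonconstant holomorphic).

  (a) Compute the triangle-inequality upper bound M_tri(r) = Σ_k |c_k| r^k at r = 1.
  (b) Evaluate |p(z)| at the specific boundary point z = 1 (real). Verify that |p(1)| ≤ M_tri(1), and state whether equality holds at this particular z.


Coefficients: c_0 = 3, c_1 = 4, c_2 = 1, c_3 = 4. Radius r = 1.
Part (a). Triangle bound: M_tri(r) = Σ_k |c_k| r^k
  = |3|·1^0 + |4|·1^1 + |1|·1^2 + |4|·1^3
  = 3 + 4 + 1 + 4 = 12.
This bounds M(r) := max_{|z|=r} |p(z)| from above; equality holds iff all terms c_k z^k can be made to align in phase at a single z on |z|=r.
Part (b). At z = 1 (real, on the circle |z| = r):
  p(1) = (3)·1^0 + (4)·1^1 + (1)·1^2 + (4)·1^3 = 12.
  |p(1)| = 12.
Since all nonzero coefficients share the same sign, |p(1)| = 12 = M_tri(1); the triangle bound is attained at z = 1, so in fact M(r) = 12.

M_tri(1) = 12; |p(1)| = 12; equality at z=1: yes.


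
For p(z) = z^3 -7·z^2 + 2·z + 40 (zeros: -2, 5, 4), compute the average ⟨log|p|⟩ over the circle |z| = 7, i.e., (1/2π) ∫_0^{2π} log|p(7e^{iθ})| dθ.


Zeros: -2, 4, 5; r = 7.
Inside |z| < r: -2, 4, 5. Outside (|z| ≥ r): ∅.
p(0) = 40, so log|p(0)| = log(40) = 3.6889.
Apply Jensen: I(r) = log|p(0)| + Σ_k log(r/|z_k|), summed over zeros inside |z| < r.
  log(r/|z_k|) for z_k = -2: log(7/2) = 1.2528
  log(r/|z_k|) for z_k = 5: log(7/5) = 0.3365
  log(r/|z_k|) for z_k = 4: log(7/4) = 0.5596
Sum over inside zeros: 2.1489.
I(r) = log|p(0)| + (inside sum) = 3.6889 + 2.1489 = 5.8377.
Closed form (all zeros inside, monic): I(r) = n·log(r) = 3·log(7) = 5.8377. ✓

I(r) ≈ 5.8377.


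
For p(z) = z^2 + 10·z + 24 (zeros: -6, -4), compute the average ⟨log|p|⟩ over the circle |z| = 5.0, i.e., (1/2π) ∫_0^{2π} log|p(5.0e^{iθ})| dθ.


Zeros: -6, -4; r = 5.0.
Inside |z| < r: -4. Outside (|z| ≥ r): -6.
p(0) = 24, so log|p(0)| = log(24) = 3.1781.
Apply Jensen: I(r) = log|p(0)| + Σ_k log(r/|z_k|), summed over zeros inside |z| < r.
  log(r/|z_k|) for z_k = -4: log(5.0/4) = 0.2231
  Outside zeros (-6) contribute nothing to the Jensen sum.
Sum over inside zeros: 0.2231.
I(r) = log|p(0)| + (inside sum) = 3.1781 + 0.2231 = 3.4012.
Note: since some zeros are outside |z| ≤ r, the simplified n·log(r) form does NOT apply — only the inside zeros contribute.

I(r) ≈ 3.4012.


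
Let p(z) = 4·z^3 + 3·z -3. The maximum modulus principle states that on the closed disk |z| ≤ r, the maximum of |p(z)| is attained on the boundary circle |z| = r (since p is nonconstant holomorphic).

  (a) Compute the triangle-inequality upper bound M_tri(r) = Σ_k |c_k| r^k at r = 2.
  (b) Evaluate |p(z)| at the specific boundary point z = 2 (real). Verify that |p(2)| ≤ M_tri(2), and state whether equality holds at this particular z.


Coefficients: c_0 = -3, c_1 = 3, c_2 = 0, c_3 = 4. Radius r = 2.
Part (a). Triangle bound: M_tri(r) = Σ_k |c_k| r^k
  = |-3|·2^0 + |3|·2^1 + |0|·2^2 + |4|·2^3
  = 3 + 6 + 0 + 32 = 41.
This bounds M(r) := max_{|z|=r} |p(z)| from above; equality holds iff all terms c_k z^k can be made to align in phase at a single z on |z|=r.
Part (b). At z = 2 (real, on the circle |z| = r):
  p(2) = (-3)·2^0 + (3)·2^1 + (0)·2^2 + (4)·2^3 = 35.
  |p(2)| = 35.
Check: |p(2)| = 35 ≤ 41 = M_tri(2). ✓ Equality does not hold at z = 2 (the coefficients have mixed signs, so the terms do not all align in phase there).

M_tri(2) = 41; |p(2)| = 35; equality at z=2: no.


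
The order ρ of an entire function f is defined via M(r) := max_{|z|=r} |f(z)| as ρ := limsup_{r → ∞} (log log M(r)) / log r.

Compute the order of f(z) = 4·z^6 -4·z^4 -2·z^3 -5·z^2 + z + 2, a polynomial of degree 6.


|f(z)| ≤ Σ|c_k|·r^k = O(r^6) as r → ∞. Polynomial growth is O(e^{r^ε}) for every ε > 0 (since r^6/e^{r^ε} → 0), so ρ ≤ ε for all ε > 0, i.e. ρ = 0. Every nonconstant polynomial has order 0.
Therefore ρ = 0.

Order ρ = 0.


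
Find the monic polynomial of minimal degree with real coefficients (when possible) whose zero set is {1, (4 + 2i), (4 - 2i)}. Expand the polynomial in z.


The polynomial is p(z) = ∏_{α ∈ S} (z − α), where S = {1, (4 + 2i), (4 - 2i)}.
Expanding the product yields: p(z) = z^3 -9·z^2 + 28·z -20.
Note conjugate pairs combine to real quadratics: (z − (4+2i))(z − (4−2i)) = z² − 8z + 20.
The resulting polynomial has degree 3 and real coefficients as required.

p(z) = z^3 -9·z^2 + 28·z -20.


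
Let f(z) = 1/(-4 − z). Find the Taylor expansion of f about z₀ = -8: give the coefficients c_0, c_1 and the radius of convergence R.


Let w = z − z₀, so z = z₀ + w.
Then -4 − z = -4 − (z₀ + w) = (-4 − z₀) − w = 4 − w.
f(z) = 1/(4 − w) = (1/(4)) · 1/(1 − w/(4)) = Σ_{n≥0} w^n / (4)^(n+1).
So c_n = 1/(4)^(n+1):
  c_0 = 1/(4)^1 = 1/4.
  c_1 = 1/(4)^2 = 1/16.
The series is valid for |w/d| < 1, i.e. |z − z₀| < |d|.
Radius of convergence: R = |-4 − z₀| = |4| = 4 (distance from z₀ to the singularity z = -4).

c_0 = 1/4, c_1 = 1/16; R = 4.


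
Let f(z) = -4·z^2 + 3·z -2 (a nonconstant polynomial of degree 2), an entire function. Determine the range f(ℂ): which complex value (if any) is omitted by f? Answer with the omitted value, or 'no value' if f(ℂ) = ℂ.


Little Picard bounds the complement of f(ℂ) to at most one point.
For every w ∈ ℂ, the equation p(z) − w = 0 is a nonconstant polynomial in z and hence has at least one root by the fundamental theorem of algebra. So p is surjective onto ℂ, omitting no value.

Omitted value: no value.


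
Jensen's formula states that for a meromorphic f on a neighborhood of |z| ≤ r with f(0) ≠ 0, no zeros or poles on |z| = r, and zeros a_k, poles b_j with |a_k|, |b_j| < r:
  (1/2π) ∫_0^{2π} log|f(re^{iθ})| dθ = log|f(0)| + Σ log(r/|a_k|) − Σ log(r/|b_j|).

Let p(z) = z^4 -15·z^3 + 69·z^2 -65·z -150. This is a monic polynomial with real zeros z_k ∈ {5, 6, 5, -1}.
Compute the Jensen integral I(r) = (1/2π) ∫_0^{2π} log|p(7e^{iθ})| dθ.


Zeros: -1, 5, 5, 6; r = 7.
Inside |z| < r: -1, 5, 5, 6. Outside (|z| ≥ r): ∅.
p(0) = -150, so log|p(0)| = log(150) = 5.0106.
Apply Jensen: I(r) = log|p(0)| + Σ_k log(r/|z_k|), summed over zeros inside |z| < r.
  log(r/|z_k|) for z_k = 5: log(7/5) = 0.3365
  log(r/|z_k|) for z_k = 6: log(7/6) = 0.1542
  log(r/|z_k|) for z_k = 5: log(7/5) = 0.3365
  log(r/|z_k|) for z_k = -1: log(7/1) = 1.9459
Sum over inside zeros: 2.7730.
I(r) = log|p(0)| + (inside sum) = 5.0106 + 2.7730 = 7.7836.
Closed form (all zeros inside, monic): I(r) = n·log(r) = 4·log(7) = 7.7836. ✓

I(r) ≈ 7.7836.


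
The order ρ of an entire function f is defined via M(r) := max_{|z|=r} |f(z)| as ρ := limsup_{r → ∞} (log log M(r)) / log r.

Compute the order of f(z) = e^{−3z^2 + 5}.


|e^{−3z^2 + 5}| = e^{Re(-3·z^2) + 5} ≤ e^{3|z|^2 + 5} = e^{3r^2 + 5} on |z| = r, so ρ ≤ 2. Choosing z on |z|=r so that -3·z^2 is real positive (always possible by picking arg z appropriately) gives |f(z)| = e^{3r^2 + 5}, matching the bound. The additive constant 5 does not affect log log M(r) ~ 2·log r. Hence ρ = 2.
Therefore ρ = 2.

Order ρ = 2.


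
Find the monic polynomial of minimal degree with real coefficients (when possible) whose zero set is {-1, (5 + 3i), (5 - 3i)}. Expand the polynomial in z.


The polynomial is p(z) = ∏_{α ∈ S} (z − α), where S = {-1, (5 + 3i), (5 - 3i)}.
Expanding the product yields: p(z) = z^3 -9·z^2 + 24·z + 34.
Note conjugate pairs combine to real quadratics: (z − (5+3i))(z − (5−3i)) = z² − 10z + 34.
The resulting polynomial has degree 3 and real coefficients as required.

p(z) = z^3 -9·z^2 + 24·z + 34.


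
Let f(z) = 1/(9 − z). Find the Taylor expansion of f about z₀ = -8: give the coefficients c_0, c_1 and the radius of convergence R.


Let w = z − z₀, so z = z₀ + w.
Then 9 − z = 9 − (z₀ + w) = (9 − z₀) − w = 17 − w.
f(z) = 1/(17 − w) = (1/(17)) · 1/(1 − w/(17)) = Σ_{n≥0} w^n / (17)^(n+1).
So c_n = 1/(17)^(n+1):
  c_0 = 1/(17)^1 = 1/17.
  c_1 = 1/(17)^2 = 1/289.
The series is valid for |w/d| < 1, i.e. |z − z₀| < |d|.
Radius of convergence: R = |9 − z₀| = |17| = 17 (distance from z₀ to the singularity z = 9).

c_0 = 1/17, c_1 = 1/289; R = 17.


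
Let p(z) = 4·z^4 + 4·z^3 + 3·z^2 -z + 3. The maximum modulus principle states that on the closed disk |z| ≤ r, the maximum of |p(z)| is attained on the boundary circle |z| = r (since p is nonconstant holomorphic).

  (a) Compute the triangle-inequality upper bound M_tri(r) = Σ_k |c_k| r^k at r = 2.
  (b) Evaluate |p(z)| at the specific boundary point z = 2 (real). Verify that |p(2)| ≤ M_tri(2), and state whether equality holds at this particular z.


Coefficients: c_0 = 3, c_1 = -1, c_2 = 3, c_3 = 4, c_4 = 4. Radius r = 2.
Part (a). Triangle bound: M_tri(r) = Σ_k |c_k| r^k
  = |3|·2^0 + |-1|·2^1 + |3|·2^2 + |4|·2^3 + |4|·2^4
  = 3 + 2 + 12 + 32 + 64 = 113.
This bounds M(r) := max_{|z|=r} |p(z)| from above; equality holds iff all terms c_k z^k can be made to align in phase at a single z on |z|=r.
Part (b). At z = 2 (real, on the circle |z| = r):
  p(2) = (3)·2^0 + (-1)·2^1 + (3)·2^2 + (4)·2^3 + (4)·2^4 = 109.
  |p(2)| = 109.
Check: |p(2)| = 109 ≤ 113 = M_tri(2). ✓ Equality does not hold at z = 2 (the coefficients have mixed signs, so the terms do not all align in phase there).

M_tri(2) = 113; |p(2)| = 109; equality at z=2: no.


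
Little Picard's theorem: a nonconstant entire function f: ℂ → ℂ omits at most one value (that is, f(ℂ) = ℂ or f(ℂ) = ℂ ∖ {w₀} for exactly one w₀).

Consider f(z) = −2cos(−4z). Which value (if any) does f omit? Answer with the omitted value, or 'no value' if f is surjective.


Little Picard bounds the complement of f(ℂ) to at most one point.
cos is entire and surjective onto ℂ: for every w ∈ ℂ, cos(ζ) = w has a solution ζ ∈ ℂ (e.g., via the complex inverse arccos). With ζ = −4z this gives z = ζ/(-4). Then -2·cos(−4z) takes every value in -2·ℂ = ℂ, and adding 0 is a bijection of ℂ. So f is surjective and omits no value. (Note: only on the real line is cos bounded by [−1, 1].)

Omitted value: no value.


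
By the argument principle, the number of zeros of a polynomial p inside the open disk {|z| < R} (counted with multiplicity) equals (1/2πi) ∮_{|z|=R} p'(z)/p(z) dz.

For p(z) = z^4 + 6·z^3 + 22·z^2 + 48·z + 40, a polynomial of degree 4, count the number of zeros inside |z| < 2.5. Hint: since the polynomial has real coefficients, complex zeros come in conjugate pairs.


The zeros of p are: (-1 + 3i), (-1 - 3i), -2, -2.
Their magnitudes are: 3.162, 3.162, 2, 2.
Zeros with |z| < R = 2.5: -2, -2.
Count = 2.
By the argument principle, (1/2πi) ∮_{|z|=R} p'(z)/p(z) dz equals exactly this count.

Number of zeros inside |z| < 2.5: 2.


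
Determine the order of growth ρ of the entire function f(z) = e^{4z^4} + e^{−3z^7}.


Each summand is entire of order 4 and 7 respectively (as in the single-exponential case). The order of a sum is at most the max of the orders, so ρ ≤ 7. For the lower bound: on |z|=r choose arg z so that -3z^7 is real positive; then |e^{-3z^7}| = e^{3r^7} while |e^{4z^4}| ≤ e^{4r^4} = o(e^{3r^7}). So |f| ≥ e^{3r^7}(1 − o(1)) and ρ ≥ 7. Hence ρ = max(4, 7) = 7.
Therefore ρ = 7.

Order ρ = 7.


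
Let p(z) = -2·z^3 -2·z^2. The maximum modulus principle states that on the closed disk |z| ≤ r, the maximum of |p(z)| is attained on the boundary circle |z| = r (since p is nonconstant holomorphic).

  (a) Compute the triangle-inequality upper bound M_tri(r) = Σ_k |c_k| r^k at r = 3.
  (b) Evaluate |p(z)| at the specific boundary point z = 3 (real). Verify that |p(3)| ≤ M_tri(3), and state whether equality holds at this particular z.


Coefficients: c_0 = 0, c_1 = 0, c_2 = -2, c_3 = -2. Radius r = 3.
Part (a). Triangle bound: M_tri(r) = Σ_k |c_k| r^k
  = |0|·3^0 + |0|·3^1 + |-2|·3^2 + |-2|·3^3
  = 0 + 0 + 18 + 54 = 72.
This bounds M(r) := max_{|z|=r} |p(z)| from above; equality holds iff all terms c_k z^k can be made to align in phase at a single z on |z|=r.
Part (b). At z = 3 (real, on the circle |z| = r):
  p(3) = (0)·3^0 + (0)·3^1 + (-2)·3^2 + (-2)·3^3 = -72.
  |p(3)| = 72.
Since all nonzero coefficients share the same sign, |p(3)| = 72 = M_tri(3); the triangle bound is attained at z = 3, so in fact M(r) = 72.

M_tri(3) = 72; |p(3)| = 72; equality at z=3: yes.


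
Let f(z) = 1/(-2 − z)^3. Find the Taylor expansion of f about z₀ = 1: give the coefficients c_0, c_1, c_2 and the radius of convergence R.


Let w = z − z₀, so z = z₀ + w.
Then -2 − z = -2 − (z₀ + w) = (-2 − z₀) − w = -3 − w.
f(z) = 1/(-3 − w)^3 = (1/(-3)^3) · (1 − w/(-3))^{−3}.
By the binomial series (1−u)^{−3} = Σ_{n≥0} C(n+2, 2) u^n for |u|<1, with u = w/(-3):
  c_n = C(n+2, 2) / (-3)^(n+3).
  c_0 = 1/(-3)^3 = -1/27.
  c_1 = 3/(-3)^4 = 1/27.
  c_2 = 6/(-3)^5 = -2/81.
The series is valid for |w/d| < 1, i.e. |z − z₀| < |d|.
Radius of convergence: R = |-2 − z₀| = |-3| = 3 (distance from z₀ to the singularity z = -2).

c_0 = -1/27, c_1 = 1/27, c_2 = -2/81; R = 3.


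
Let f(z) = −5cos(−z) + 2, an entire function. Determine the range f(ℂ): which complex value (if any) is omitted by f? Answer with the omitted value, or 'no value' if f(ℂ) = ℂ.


Little Picard bounds the complement of f(ℂ) to at most one point.
cos is entire and surjective onto ℂ: for every w ∈ ℂ, cos(ζ) = w has a solution ζ ∈ ℂ (e.g., via the complex inverse arccos). With ζ = −z this gives z = ζ/(-1). Then -5·cos(−z) takes every value in -5·ℂ = ℂ, and adding 2 is a bijection of ℂ. So f is surjective and omits no value. (Note: only on the real line is cos bounded by [−1, 1].)

Omitted value: no value.


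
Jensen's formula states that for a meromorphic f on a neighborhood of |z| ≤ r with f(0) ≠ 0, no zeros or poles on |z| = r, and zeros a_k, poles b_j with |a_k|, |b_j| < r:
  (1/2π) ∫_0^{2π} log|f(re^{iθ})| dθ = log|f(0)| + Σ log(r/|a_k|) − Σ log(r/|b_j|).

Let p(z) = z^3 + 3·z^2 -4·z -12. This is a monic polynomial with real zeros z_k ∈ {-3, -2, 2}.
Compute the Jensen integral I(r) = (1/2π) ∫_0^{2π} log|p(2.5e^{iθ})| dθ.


Zeros: -3, -2, 2; r = 2.5.
Inside |z| < r: -2, 2. Outside (|z| ≥ r): -3.
p(0) = -12, so log|p(0)| = log(12) = 2.4849.
Apply Jensen: I(r) = log|p(0)| + Σ_k log(r/|z_k|), summed over zeros inside |z| < r.
  log(r/|z_k|) for z_k = -2: log(2.5/2) = 0.2231
  log(r/|z_k|) for z_k = 2: log(2.5/2) = 0.2231
  Outside zeros (-3) contribute nothing to the Jensen sum.
Sum over inside zeros: 0.4463.
I(r) = log|p(0)| + (inside sum) = 2.4849 + 0.4463 = 2.9312.
Note: since some zeros are outside |z| ≤ r, the simplified n·log(r) form does NOT apply — only the inside zeros contribute.

I(r) ≈ 2.9312.


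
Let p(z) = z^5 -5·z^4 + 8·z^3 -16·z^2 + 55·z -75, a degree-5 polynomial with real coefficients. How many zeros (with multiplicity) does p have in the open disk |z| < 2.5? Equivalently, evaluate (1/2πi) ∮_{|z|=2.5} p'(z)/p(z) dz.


The zeros of p are: (2 + 1i), (2 - 1i), (-1 + 2i), (-1 - 2i), 3.
Their magnitudes are: 2.236, 2.236, 2.236, 2.236, 3.
Zeros with |z| < R = 2.5: (2 + 1i), (2 - 1i), (-1 + 2i), (-1 - 2i).
Count = 4.
By the argument principle, (1/2πi) ∮_{|z|=R} p'(z)/p(z) dz equals exactly this count.

Number of zeros inside |z| < 2.5: 4.


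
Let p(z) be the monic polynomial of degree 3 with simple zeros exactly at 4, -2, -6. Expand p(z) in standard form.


The polynomial is p(z) = ∏_{α ∈ S} (z − α), where S = {4, -2, -6}.
Expanding the product yields: p(z) = z^3 + 4·z^2 -20·z -48.
The resulting polynomial has degree 3 and real coefficients as required.

p(z) = z^3 + 4·z^2 -20·z -48.


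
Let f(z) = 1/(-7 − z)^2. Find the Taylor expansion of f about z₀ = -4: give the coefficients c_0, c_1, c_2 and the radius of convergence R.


Let w = z − z₀, so z = z₀ + w.
Then -7 − z = -7 − (z₀ + w) = (-7 − z₀) − w = -3 − w.
f(z) = 1/(-3 − w)^2 = (1/(-3)^2) · (1 − w/(-3))^{−2}.
By the binomial series (1−u)^{−2} = Σ_{n≥0} C(n+1, 1) u^n for |u|<1, with u = w/(-3):
  c_n = C(n+1, 1) / (-3)^(n+2).
  c_0 = 1/(-3)^2 = 1/9.
  c_1 = 2/(-3)^3 = -2/27.
  c_2 = 3/(-3)^4 = 1/27.
The series is valid for |w/d| < 1, i.e. |z − z₀| < |d|.
Radius of convergence: R = |-7 − z₀| = |-3| = 3 (distance from z₀ to the singularity z = -7).

c_0 = 1/9, c_1 = -2/27, c_2 = 1/27; R = 3.


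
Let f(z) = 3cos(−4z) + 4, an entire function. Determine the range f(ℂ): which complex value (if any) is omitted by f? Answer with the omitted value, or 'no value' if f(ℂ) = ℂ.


Little Picard bounds the complement of f(ℂ) to at most one point.
cos is entire and surjective onto ℂ: for every w ∈ ℂ, cos(ζ) = w has a solution ζ ∈ ℂ (e.g., via the complex inverse arccos). With ζ = −4z this gives z = ζ/(-4). Then 3·cos(−4z) takes every value in 3·ℂ = ℂ, and adding 4 is a bijection of ℂ. So f is surjective and omits no value. (Note: only on the real line is cos bounded by [−1, 1].)

Omitted value: no value.


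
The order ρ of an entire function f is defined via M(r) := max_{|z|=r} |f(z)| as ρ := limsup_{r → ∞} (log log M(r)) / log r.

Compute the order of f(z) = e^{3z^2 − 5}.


|e^{3z^2 − 5}| = e^{Re(3·z^2) + -5} ≤ e^{3|z|^2 + -5} = e^{3r^2 + -5} on |z| = r, so ρ ≤ 2. Choosing z on |z|=r so that 3·z^2 is real positive (always possible by picking arg z appropriately) gives |f(z)| = e^{3r^2 + -5}, matching the bound. The additive constant -5 does not affect log log M(r) ~ 2·log r. Hence ρ = 2.
Therefore ρ = 2.

Order ρ = 2.


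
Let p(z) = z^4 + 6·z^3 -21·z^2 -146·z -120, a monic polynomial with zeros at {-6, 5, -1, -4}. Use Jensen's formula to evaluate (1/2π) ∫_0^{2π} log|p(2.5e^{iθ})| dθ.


Zeros: -6, -4, -1, 5; r = 2.5.
Inside |z| < r: -1. Outside (|z| ≥ r): -6, -4, 5.
p(0) = -120, so log|p(0)| = log(120) = 4.7875.
Apply Jensen: I(r) = log|p(0)| + Σ_k log(r/|z_k|), summed over zeros inside |z| < r.
  log(r/|z_k|) for z_k = -1: log(2.5/1) = 0.9163
  Outside zeros (-6, -4, 5) contribute nothing to the Jensen sum.
Sum over inside zeros: 0.9163.
I(r) = log|p(0)| + (inside sum) = 4.7875 + 0.9163 = 5.7038.
Note: since some zeros are outside |z| ≤ r, the simplified n·log(r) form does NOT apply — only the inside zeros contribute.

I(r) ≈ 5.7038.


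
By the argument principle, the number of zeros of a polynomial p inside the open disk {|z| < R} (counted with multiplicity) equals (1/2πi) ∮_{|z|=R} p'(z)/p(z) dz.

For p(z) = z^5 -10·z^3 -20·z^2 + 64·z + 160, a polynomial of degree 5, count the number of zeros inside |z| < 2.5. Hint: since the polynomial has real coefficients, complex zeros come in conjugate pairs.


The zeros of p are: -2, (-2 + 2i), (-2 - 2i), (3 + 1i), (3 - 1i).
Their magnitudes are: 2, 2.828, 2.828, 3.162, 3.162.
Zeros with |z| < R = 2.5: -2.
Count = 1.
By the argument principle, (1/2πi) ∮_{|z|=R} p'(z)/p(z) dz equals exactly this count.

Number of zeros inside |z| < 2.5: 1.


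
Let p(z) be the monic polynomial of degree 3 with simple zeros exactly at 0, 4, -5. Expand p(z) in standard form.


The polynomial is p(z) = ∏_{α ∈ S} (z − α), where S = {0, 4, -5}.
Expanding the product yields: p(z) = z^3 + z^2 -20·z.
The resulting polynomial has degree 3 and real coefficients as required.

p(z) = z^3 + z^2 -20·z.


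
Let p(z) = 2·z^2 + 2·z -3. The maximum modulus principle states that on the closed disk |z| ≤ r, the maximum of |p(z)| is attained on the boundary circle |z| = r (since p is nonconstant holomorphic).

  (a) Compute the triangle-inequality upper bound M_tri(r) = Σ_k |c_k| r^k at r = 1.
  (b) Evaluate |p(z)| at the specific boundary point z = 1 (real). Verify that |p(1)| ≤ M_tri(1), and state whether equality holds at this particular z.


Coefficients: c_0 = -3, c_1 = 2, c_2 = 2. Radius r = 1.
Part (a). Triangle bound: M_tri(r) = Σ_k |c_k| r^k
  = |-3|·1^0 + |2|·1^1 + |2|·1^2
  = 3 + 2 + 2 = 7.
This bounds M(r) := max_{|z|=r} |p(z)| from above; equality holds iff all terms c_k z^k can be made to align in phase at a single z on |z|=r.
Part (b). At z = 1 (real, on the circle |z| = r):
  p(1) = (-3)·1^0 + (2)·1^1 + (2)·1^2 = 1.
  |p(1)| = 1.
Check: |p(1)| = 1 ≤ 7 = M_tri(1). ✓ Equality does not hold at z = 1 (the coefficients have mixed signs, so the terms do not all align in phase there).

M_tri(1) = 7; |p(1)| = 1; equality at z=1: no.


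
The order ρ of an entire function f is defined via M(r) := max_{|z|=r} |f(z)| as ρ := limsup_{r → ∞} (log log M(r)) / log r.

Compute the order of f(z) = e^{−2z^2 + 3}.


|e^{−2z^2 + 3}| = e^{Re(-2·z^2) + 3} ≤ e^{2|z|^2 + 3} = e^{2r^2 + 3} on |z| = r, so ρ ≤ 2. Choosing z on |z|=r so that -2·z^2 is real positive (always possible by picking arg z appropriately) gives |f(z)| = e^{2r^2 + 3}, matching the bound. The additive constant 3 does not affect log log M(r) ~ 2·log r. Hence ρ = 2.
Therefore ρ = 2.

Order ρ = 2.


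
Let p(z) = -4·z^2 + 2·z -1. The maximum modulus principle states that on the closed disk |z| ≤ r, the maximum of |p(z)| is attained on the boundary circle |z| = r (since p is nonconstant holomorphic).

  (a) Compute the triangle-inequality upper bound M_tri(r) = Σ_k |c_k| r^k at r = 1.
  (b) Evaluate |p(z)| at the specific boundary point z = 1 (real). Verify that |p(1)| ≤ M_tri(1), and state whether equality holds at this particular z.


Coefficients: c_0 = -1, c_1 = 2, c_2 = -4. Radius r = 1.
Part (a). Triangle bound: M_tri(r) = Σ_k |c_k| r^k
  = |-1|·1^0 + |2|·1^1 + |-4|·1^2
  = 1 + 2 + 4 = 7.
This bounds M(r) := max_{|z|=r} |p(z)| from above; equality holds iff all terms c_k z^k can be made to align in phase at a single z on |z|=r.
Part (b). At z = 1 (real, on the circle |z| = r):
  p(1) = (-1)·1^0 + (2)·1^1 + (-4)·1^2 = -3.
  |p(1)| = 3.
Check: |p(1)| = 3 ≤ 7 = M_tri(1). ✓ Equality does not hold at z = 1 (the coefficients have mixed signs, so the terms do not all align in phase there).

M_tri(1) = 7; |p(1)| = 3; equality at z=1: no.


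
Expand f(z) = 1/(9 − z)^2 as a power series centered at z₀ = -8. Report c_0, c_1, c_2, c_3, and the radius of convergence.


Let w = z − z₀, so z = z₀ + w.
Then 9 − z = 9 − (z₀ + w) = (9 − z₀) − w = 17 − w.
f(z) = 1/(17 − w)^2 = (1/(17)^2) · (1 − w/(17))^{−2}.
By the binomial series (1−u)^{−2} = Σ_{n≥0} C(n+1, 1) u^n for |u|<1, with u = w/(17):
  c_n = C(n+1, 1) / (17)^(n+2).
  c_0 = 1/(17)^2 = 1/289.
  c_1 = 2/(17)^3 = 2/4913.
  c_2 = 3/(17)^4 = 3/83521.
  c_3 = 4/(17)^5 = 4/1419857.
The series is valid for |w/d| < 1, i.e. |z − z₀| < |d|.
Radius of convergence: R = |9 − z₀| = |17| = 17 (distance from z₀ to the singularity z = 9).

c_0 = 1/289, c_1 = 2/4913, c_2 = 3/83521, c_3 = 4/1419857; R = 17.


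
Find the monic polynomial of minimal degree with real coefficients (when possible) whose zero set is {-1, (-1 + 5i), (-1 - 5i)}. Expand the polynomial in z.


The polynomial is p(z) = ∏_{α ∈ S} (z − α), where S = {-1, (-1 + 5i), (-1 - 5i)}.
Expanding the product yields: p(z) = z^3 + 3·z^2 + 28·z + 26.
Note conjugate pairs combine to real quadratics: (z − (-1+5i))(z − (-1−5i)) = z² + 2z + 26.
The resulting polynomial has degree 3 and real coefficients as required.

p(z) = z^3 + 3·z^2 + 28·z + 26.


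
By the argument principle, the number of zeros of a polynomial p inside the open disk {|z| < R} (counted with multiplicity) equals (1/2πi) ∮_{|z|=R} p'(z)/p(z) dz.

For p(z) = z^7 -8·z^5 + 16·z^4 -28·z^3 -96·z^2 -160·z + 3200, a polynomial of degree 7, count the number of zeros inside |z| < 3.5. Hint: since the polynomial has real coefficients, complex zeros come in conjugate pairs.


The zeros of p are: (1 + 3i), (1 - 3i), (3 + 1i), (3 - 1i), -4, (-2 + 2i), (-2 - 2i).
Their magnitudes are: 3.162, 3.162, 3.162, 3.162, 4, 2.828, 2.828.
Zeros with |z| < R = 3.5: (1 + 3i), (1 - 3i), (3 + 1i), (3 - 1i), (-2 + 2i), (-2 - 2i).
Count = 6.
By the argument principle, (1/2πi) ∮_{|z|=R} p'(z)/p(z) dz equals exactly this count.

Number of zeros inside |z| < 3.5: 6.


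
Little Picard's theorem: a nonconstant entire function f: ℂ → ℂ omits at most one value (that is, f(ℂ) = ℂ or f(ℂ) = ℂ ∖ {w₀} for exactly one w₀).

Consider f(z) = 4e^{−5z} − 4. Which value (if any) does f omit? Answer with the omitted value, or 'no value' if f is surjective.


Little Picard bounds the complement of f(ℂ) to at most one point.
e^{−5z} is never zero on ℂ, so 4·e^{−5z} takes every value in ℂ ∖ {0}. Adding -4 shifts the range to ℂ ∖ {-4}. Thus f omits exactly the value -4.

Omitted value: -4.


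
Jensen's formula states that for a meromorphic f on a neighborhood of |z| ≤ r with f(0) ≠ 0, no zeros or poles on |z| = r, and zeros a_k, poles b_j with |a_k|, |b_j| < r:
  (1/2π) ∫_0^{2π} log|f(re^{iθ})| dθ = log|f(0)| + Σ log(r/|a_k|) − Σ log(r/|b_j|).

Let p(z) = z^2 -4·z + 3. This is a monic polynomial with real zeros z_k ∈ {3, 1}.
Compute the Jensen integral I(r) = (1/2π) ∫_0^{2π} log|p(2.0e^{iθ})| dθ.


Zeros: 1, 3; r = 2.0.
Inside |z| < r: 1. Outside (|z| ≥ r): 3.
p(0) = 3, so log|p(0)| = log(3) = 1.0986.
Apply Jensen: I(r) = log|p(0)| + Σ_k log(r/|z_k|), summed over zeros inside |z| < r.
  log(r/|z_k|) for z_k = 1: log(2.0/1) = 0.6931
  Outside zeros (3) contribute nothing to the Jensen sum.
Sum over inside zeros: 0.6931.
I(r) = log|p(0)| + (inside sum) = 1.0986 + 0.6931 = 1.7918.
Note: since some zeros are outside |z| ≤ r, the simplified n·log(r) form does NOT apply — only the inside zeros contribute.

I(r) ≈ 1.7918.


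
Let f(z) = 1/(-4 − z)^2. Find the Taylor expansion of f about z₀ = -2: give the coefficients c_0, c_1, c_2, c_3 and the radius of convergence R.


Let w = z − z₀, so z = z₀ + w.
Then -4 − z = -4 − (z₀ + w) = (-4 − z₀) − w = -2 − w.
f(z) = 1/(-2 − w)^2 = (1/(-2)^2) · (1 − w/(-2))^{−2}.
By the binomial series (1−u)^{−2} = Σ_{n≥0} C(n+1, 1) u^n for |u|<1, with u = w/(-2):
  c_n = C(n+1, 1) / (-2)^(n+2).
  c_0 = 1/(-2)^2 = 1/4.
  c_1 = 2/(-2)^3 = -1/4.
  c_2 = 3/(-2)^4 = 3/16.
  c_3 = 4/(-2)^5 = -1/8.
The series is valid for |w/d| < 1, i.e. |z − z₀| < |d|.
Radius of convergence: R = |-4 − z₀| = |-2| = 2 (distance from z₀ to the singularity z = -4).

c_0 = 1/4, c_1 = -1/4, c_2 = 3/16, c_3 = -1/8; R = 2.


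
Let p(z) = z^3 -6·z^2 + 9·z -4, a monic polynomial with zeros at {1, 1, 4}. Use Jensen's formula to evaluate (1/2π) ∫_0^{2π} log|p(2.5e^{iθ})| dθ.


Zeros: 1, 1, 4; r = 2.5.
Inside |z| < r: 1, 1. Outside (|z| ≥ r): 4.
p(0) = -4, so log|p(0)| = log(4) = 1.3863.
Apply Jensen: I(r) = log|p(0)| + Σ_k log(r/|z_k|), summed over zeros inside |z| < r.
  log(r/|z_k|) for z_k = 1: log(2.5/1) = 0.9163
  log(r/|z_k|) for z_k = 1: log(2.5/1) = 0.9163
  Outside zeros (4) contribute nothing to the Jensen sum.
Sum over inside zeros: 1.8326.
I(r) = log|p(0)| + (inside sum) = 1.3863 + 1.8326 = 3.2189.
Note: since some zeros are outside |z| ≤ r, the simplified n·log(r) form does NOT apply — only the inside zeros contribute.

I(r) ≈ 3.2189.


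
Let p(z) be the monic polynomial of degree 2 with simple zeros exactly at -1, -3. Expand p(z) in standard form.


The polynomial is p(z) = ∏_{α ∈ S} (z − α), where S = {-1, -3}.
Expanding the product yields: p(z) = z^2 + 4·z + 3.
The resulting polynomial has degree 2 and real coefficients as required.

p(z) = z^2 + 4·z + 3.


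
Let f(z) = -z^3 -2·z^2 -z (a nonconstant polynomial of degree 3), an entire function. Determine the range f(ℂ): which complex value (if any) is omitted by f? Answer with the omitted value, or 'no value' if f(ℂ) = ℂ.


Little Picard bounds the complement of f(ℂ) to at most one point.
For every w ∈ ℂ, the equation p(z) − w = 0 is a nonconstant polynomial in z and hence has at least one root by the fundamental theorem of algebra. So p is surjective onto ℂ, omitting no value.

Omitted value: no value.


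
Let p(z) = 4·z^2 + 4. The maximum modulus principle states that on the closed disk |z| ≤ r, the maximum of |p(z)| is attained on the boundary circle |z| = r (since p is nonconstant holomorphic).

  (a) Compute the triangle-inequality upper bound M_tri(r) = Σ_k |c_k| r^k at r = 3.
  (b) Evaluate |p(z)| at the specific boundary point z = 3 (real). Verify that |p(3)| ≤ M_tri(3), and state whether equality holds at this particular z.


Coefficients: c_0 = 4, c_1 = 0, c_2 = 4. Radius r = 3.
Part (a). Triangle bound: M_tri(r) = Σ_k |c_k| r^k
  = |4|·3^0 + |0|·3^1 + |4|·3^2
  = 4 + 0 + 36 = 40.
This bounds M(r) := max_{|z|=r} |p(z)| from above; equality holds iff all terms c_k z^k can be made to align in phase at a single z on |z|=r.
Part (b). At z = 3 (real, on the circle |z| = r):
  p(3) = (4)·3^0 + (0)·3^1 + (4)·3^2 = 40.
  |p(3)| = 40.
Since all nonzero coefficients share the same sign, |p(3)| = 40 = M_tri(3); the triangle bound is attained at z = 3, so in fact M(r) = 40.

M_tri(3) = 40; |p(3)| = 40; equality at z=3: yes.


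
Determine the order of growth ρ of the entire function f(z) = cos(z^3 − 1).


Write cos(w) = (e^{iw} ± e^{−iw})/(2 or 2i), so |cos(w)| ≤ e^{|w|}. With w = z^3 − 1, |w| ≤ 1r^3 + 1 on |z|=r, giving M(r) ≤ e^{1r^3 + 1} and ρ ≤ 3. For the lower bound, choose z on |z|=r with 1z^3 purely imaginary of modulus 1r^3; then |cos(z^3 − 1)| grows like e^{1r^3}/2, so ρ ≥ 3. Hence ρ = 3.
Therefore ρ = 3.

Order ρ = 3.


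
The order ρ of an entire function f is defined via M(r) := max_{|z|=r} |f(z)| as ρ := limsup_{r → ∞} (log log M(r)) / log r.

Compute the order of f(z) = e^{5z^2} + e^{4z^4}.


Each summand is entire of order 2 and 4 respectively (as in the single-exponential case). The order of a sum is at most the max of the orders, so ρ ≤ 4. For the lower bound: on |z|=r choose arg z so that 4z^4 is real positive; then |e^{4z^4}| = e^{4r^4} while |e^{5z^2}| ≤ e^{5r^2} = o(e^{4r^4}). So |f| ≥ e^{4r^4}(1 − o(1)) and ρ ≥ 4. Hence ρ = max(2, 4) = 4.
Therefore ρ = 4.

Order ρ = 4.


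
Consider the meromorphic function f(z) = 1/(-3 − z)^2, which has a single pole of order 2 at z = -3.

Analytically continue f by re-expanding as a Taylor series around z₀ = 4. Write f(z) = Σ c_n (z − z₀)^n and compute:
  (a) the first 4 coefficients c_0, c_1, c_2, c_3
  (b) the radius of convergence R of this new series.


Let w = z − z₀, so z = z₀ + w.
Then -3 − z = -3 − (z₀ + w) = (-3 − z₀) − w = -7 − w.
f(z) = 1/(-7 − w)^2 = (1/(-7)^2) · (1 − w/(-7))^{−2}.
By the binomial series (1−u)^{−2} = Σ_{n≥0} C(n+1, 1) u^n for |u|<1, with u = w/(-7):
  c_n = C(n+1, 1) / (-7)^(n+2).
  c_0 = 1/(-7)^2 = 1/49.
  c_1 = 2/(-7)^3 = -2/343.
  c_2 = 3/(-7)^4 = 3/2401.
  c_3 = 4/(-7)^5 = -4/16807.
The series is valid for |w/d| < 1, i.e. |z − z₀| < |d|.
Radius of convergence: R = |-3 − z₀| = |-7| = 7 (distance from z₀ to the singularity z = -3).

c_0 = 1/49, c_1 = -2/343, c_2 = 3/2401, c_3 = -4/16807; R = 7.


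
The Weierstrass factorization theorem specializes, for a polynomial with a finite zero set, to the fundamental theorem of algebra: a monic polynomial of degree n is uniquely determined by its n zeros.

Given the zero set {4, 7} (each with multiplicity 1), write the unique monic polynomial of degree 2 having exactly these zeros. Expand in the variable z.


The polynomial is p(z) = ∏_{α ∈ S} (z − α), where S = {4, 7}.
Expanding the product yields: p(z) = z^2 -11·z + 28.
The resulting polynomial has degree 2 and real coefficients as required.

p(z) = z^2 -11·z + 28.
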